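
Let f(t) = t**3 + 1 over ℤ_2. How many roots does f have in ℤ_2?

Evaluate at each of the 2 elements of ℤ_2:
f(0) = 1; f(1) = 0 → root.
Roots: {1}.

1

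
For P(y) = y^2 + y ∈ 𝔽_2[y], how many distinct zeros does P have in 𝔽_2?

Evaluate at each of the 2 elements of 𝔽_2:
P(0) = 0 → root; P(1) = 0 → root.
Roots: {0, 1}.

2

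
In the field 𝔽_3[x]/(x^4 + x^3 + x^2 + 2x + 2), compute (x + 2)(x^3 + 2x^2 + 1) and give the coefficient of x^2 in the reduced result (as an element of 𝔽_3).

Multiply in 𝔽_3[x]: (x + 2)·(x^3 + 2x^2 + 1) = x^4 + x^3 + x^2 + x + 2.
Reduce using x^4 ≡ 2x^3 + 2x^2 + x + 1 (mod x^4 + x^3 + x^2 + 2x + 2).
Reduced: 2x.

0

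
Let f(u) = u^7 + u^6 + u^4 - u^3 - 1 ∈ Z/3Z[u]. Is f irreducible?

Check for roots in Z/3Z: f(0) = 2; f(1) = 1; f(2) = 1.
No roots, so no linear factors.
Monic irreducibles of degree 2 over GF(3): u^2 + 1, u^2 + u - 1, u^2 - u - 1.
None of them divide f (all give nonzero remainder).
Degree-3 irreducible divisors: test the 8 monic irreducibles of degree 3 over GF(3).
None of them divide f (all give nonzero remainder).
No irreducible factor of degree ≤ 3 exists, so f is irreducible over GF(3).

Yes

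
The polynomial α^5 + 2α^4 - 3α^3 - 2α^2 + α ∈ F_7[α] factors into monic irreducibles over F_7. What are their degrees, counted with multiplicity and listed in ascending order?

Write h(α) = α^5 + 2α^4 - 3α^3 - 2α^2 + α.
Linear factors from roots: (α), (α + 3), (α + 2).
Complete factorization: h(α) = (α)·(α + 2)·(α + 3)·(α^2 - 3α - 1).
Factor degrees with multiplicity: 1 + 1 + 1 + 2 = 5.

1, 1, 1, 2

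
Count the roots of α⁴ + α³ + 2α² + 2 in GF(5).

0

Write f(α) = α⁴ + α³ + 2α² + 2.
Evaluate at each of the 5 elements of GF(5):
f(0) = 2; f(1) = 1; f(2) = 4; f(3) = 3; f(4) = 4.
No element is a root.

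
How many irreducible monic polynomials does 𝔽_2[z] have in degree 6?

9

x^(2^6) − x is the product of all monic irreducibles of degree dividing 6; Möbius inversion gives N = (1/6) Σ μ(6/d)·2^d.
Divisors of 6: 1, 2, 3, 6; μ(6/d) for each: 1, -1, -1, 1.
Σ = 2^1 − 2^2 − 2^3 + 2^6 = 54.
N = 54/6 = 9.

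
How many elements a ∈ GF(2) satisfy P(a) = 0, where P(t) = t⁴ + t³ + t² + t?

2

Evaluate at each of the 2 elements of GF(2):
P(0) = 0 → root; P(1) = 0 → root.
Roots: {0, 1}.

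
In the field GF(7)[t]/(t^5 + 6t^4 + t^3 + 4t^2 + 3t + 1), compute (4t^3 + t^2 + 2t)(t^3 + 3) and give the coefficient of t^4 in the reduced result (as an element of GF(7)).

3

Multiply in GF(7)[t]: (4t^3 + t^2 + 2t)·(t^3 + 3) = 4t^6 + t^5 + 2t^4 + 5t^3 + 3t^2 + 6t.
Reduce using t^5 ≡ t^4 + 6t^3 + 3t^2 + 4t + 6 (mod t^5 + 6t^4 + t^3 + 4t^2 + 3t + 1).
Reduced: 3t^4 + 5t^3 + 6t^2 + t + 2.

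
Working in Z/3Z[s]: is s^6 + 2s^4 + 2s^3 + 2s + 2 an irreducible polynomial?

Write f(s) = s^6 + 2s^4 + 2s^3 + 2s + 2.
Check for roots in Z/3Z: f(0) = 2; f(1) = 0 → root; f(2) = 1.
f(1) = 0, so (s − 1) divides f(s); f is reducible.

No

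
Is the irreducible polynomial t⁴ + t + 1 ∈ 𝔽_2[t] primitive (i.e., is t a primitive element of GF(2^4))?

Yes

Write f(t) = t⁴ + t + 1.
|GF(2^4)^×| = 2^4 − 1 = 15. Prime factorization: 15 = 3·5.
f is primitive ⇔ t has order 15 in GF(2)[t]/(f), i.e. t^(15/q) ≠ 1 for each prime q | 15.
t^(5) mod f = t² + t.
t^(3) mod f = t³.
None equal 1, so t has full order 15; f is primitive.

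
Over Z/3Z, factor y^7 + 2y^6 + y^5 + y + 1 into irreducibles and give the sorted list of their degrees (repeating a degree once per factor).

1, 1, 2, 3

Write h(y) = y^7 + 2y^6 + y^5 + y + 1.
Roots in Z/3Z: h(0) = 1; h(1) = 0 → root; h(2) = 0 → root.
Linear factors from roots: (y + 2), (y + 1).
Complete factorization: h(y) = (y + 1)·(y + 2)·(y^2 + y + 2)·(y^3 + y^2 + 2y + 1).
Factor degrees with multiplicity: 1 + 1 + 2 + 3 = 7.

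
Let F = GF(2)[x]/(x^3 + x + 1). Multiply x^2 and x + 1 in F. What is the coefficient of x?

Multiply in GF(2)[x]: (x^2)·(x + 1) = x^3 + x^2.
Reduce using x^3 ≡ x + 1 (mod x^3 + x + 1).
Reduced: x^2 + x + 1.

1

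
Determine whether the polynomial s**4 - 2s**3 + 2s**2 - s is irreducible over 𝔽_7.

Write f(s) = s**4 - 2s**3 + 2s**2 - s.
Check for roots in 𝔽_7: f(0) = 0 → root; f(1) = 0 → root; f(2) = 6; f(3) = 0 → root; f(4) = 2; f(5) = 0 → root; f(6) = 6.
f(0) = 0, so (s) divides f(s); f is reducible.

No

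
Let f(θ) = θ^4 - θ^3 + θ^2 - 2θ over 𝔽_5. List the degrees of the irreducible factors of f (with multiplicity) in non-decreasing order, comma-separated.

1, 1, 2

Roots in 𝔽_5: f(0) = 0 → root; f(1) = 4; f(2) = 3; f(3) = 2; f(4) = 0 → root.
Linear factors from roots: (θ), (θ + 1).
Complete factorization: f(θ) = (θ)·(θ + 1)·(θ^2 - 2θ - 2).
Factor degrees with multiplicity: 1 + 1 + 2 = 4.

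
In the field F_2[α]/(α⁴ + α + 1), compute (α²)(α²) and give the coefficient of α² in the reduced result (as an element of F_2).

0

Multiply in F_2[α]: (α²)·(α²) = α⁴.
Reduce using α⁴ ≡ α + 1 (mod α⁴ + α + 1).
Reduced: α + 1.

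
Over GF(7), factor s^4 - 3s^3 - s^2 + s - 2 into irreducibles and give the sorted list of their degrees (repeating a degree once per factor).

1, 3

Write g(s) = s^4 - 3s^3 - s^2 + s - 2.
Linear factors from roots: (s + 1).
Complete factorization: g(s) = (s + 1)·(s^3 + 3s^2 + 3s - 2).
Factor degrees with multiplicity: 1 + 3 = 4.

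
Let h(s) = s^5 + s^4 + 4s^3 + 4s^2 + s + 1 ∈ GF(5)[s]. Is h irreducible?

Check for roots in GF(5): h(0) = 1; h(1) = 2; h(2) = 4; h(3) = 2; h(4) = 0 → root.
h(4) = 0, so (s − 4) divides h(s); h is reducible.

No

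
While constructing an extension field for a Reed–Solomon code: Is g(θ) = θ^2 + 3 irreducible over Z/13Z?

No

Check each element of Z/13Z for a root: g(0)=3, g(1)=4, g(2)=7, g(3)=12, g(4)=6, g(5)=2, g(6)=0, g(7)=0, g(8)=2, g(9)=6, g(10)=12, g(11)=7, g(12)=4.
g(6) = 0, so (θ − 6) divides g(θ); g is reducible.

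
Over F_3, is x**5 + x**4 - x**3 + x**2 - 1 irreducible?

Write h(x) = x**5 + x**4 - x**3 + x**2 - 1.
Check for roots in F_3: h(0) = 2; h(1) = 1; h(2) = 1.
No roots, so no linear factors.
Monic irreducibles of degree 2 over GF(3): x**2 + 1, x**2 + x - 1, x**2 - x - 1.
None of them divide h (all give nonzero remainder).
No irreducible factor of degree ≤ 2 exists, so h is irreducible over GF(3).

Yes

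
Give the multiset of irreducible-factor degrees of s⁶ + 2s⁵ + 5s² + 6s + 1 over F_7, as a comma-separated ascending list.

1, 1, 4

Write f(s) = s⁶ + 2s⁵ + 5s² + 6s + 1.
Linear factors from roots: (s + 5).
Complete factorization: f(s) = (s + 5)^2·(s⁴ + 6s³ + 6s² + 2).
Factor degrees with multiplicity: 1 + 1 + 4 = 6.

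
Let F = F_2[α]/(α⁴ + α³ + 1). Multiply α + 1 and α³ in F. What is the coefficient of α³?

0

Multiply in F_2[α]: (α + 1)·(α³) = α⁴ + α³.
Reduce using α⁴ ≡ α³ + 1 (mod α⁴ + α³ + 1).
Reduced: 1.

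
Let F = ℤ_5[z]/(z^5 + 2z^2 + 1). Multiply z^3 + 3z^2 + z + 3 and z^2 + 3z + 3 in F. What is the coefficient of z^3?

Multiply in ℤ_5[z]: (z^3 + 3z^2 + z + 3)·(z^2 + 3z + 3) = z^5 + z^4 + 3z^3 + 2z + 4.
Reduce using z^5 ≡ 3z^2 + 4 (mod z^5 + 2z^2 + 1).
Reduced: z^4 + 3z^3 + 3z^2 + 2z + 3.

3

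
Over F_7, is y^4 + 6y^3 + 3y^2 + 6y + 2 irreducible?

Write m(y) = y^4 + 6y^3 + 3y^2 + 6y + 2.
Check for roots in F_7: m(0) = 2; m(1) = 4; m(2) = 6; m(3) = 3; m(4) = 0 → root; m(5) = 5; m(6) = 1.
m(4) = 0, so (y − 4) divides m(y); m is reducible.

No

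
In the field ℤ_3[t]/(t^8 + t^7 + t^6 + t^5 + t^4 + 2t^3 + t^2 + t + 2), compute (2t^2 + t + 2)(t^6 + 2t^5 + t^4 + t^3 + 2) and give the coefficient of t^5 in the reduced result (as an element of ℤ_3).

Multiply in ℤ_3[t]: (2t^2 + t + 2)·(t^6 + 2t^5 + t^4 + t^3 + 2) = 2t^8 + 2t^7 + t^5 + 2t^3 + t^2 + 2t + 1.
Reduce using t^8 ≡ 2t^7 + 2t^6 + 2t^5 + 2t^4 + t^3 + 2t^2 + 2t + 1 (mod t^8 + t^7 + t^6 + t^5 + t^4 + 2t^3 + t^2 + t + 2).
Reduced: t^6 + 2t^5 + t^4 + t^3 + 2t^2.

2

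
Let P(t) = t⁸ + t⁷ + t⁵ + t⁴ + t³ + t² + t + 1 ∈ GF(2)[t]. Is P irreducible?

Check for roots in GF(2): P(0) = 1; P(1) = 0 → root.
P(1) = 0, so (t − 1) divides P(t); P is reducible.

No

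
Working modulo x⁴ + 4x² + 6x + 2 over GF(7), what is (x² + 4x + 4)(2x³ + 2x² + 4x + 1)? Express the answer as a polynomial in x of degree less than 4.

Multiply in GF(7)[x]: (x² + 4x + 4)·(2x³ + 2x² + 4x + 1) = 2x⁵ + 3x⁴ + 6x³ + 4x² + 6x + 4.
Reduce using x⁴ ≡ 3x² + x + 5 (mod x⁴ + 4x² + 6x + 2).
Reduced: 5x³ + x² + 5x + 5.

5x^3 + x^2 + 5x + 5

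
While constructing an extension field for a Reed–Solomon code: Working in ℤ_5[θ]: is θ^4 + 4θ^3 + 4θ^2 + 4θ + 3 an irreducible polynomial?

No

Write g(θ) = θ^4 + 4θ^3 + 4θ^2 + 4θ + 3.
Check for roots in ℤ_5: g(0) = 3; g(1) = 1; g(2) = 0 → root; g(3) = 0 → root; g(4) = 0 → root.
g(2) = 0, so (θ − 2) divides g(θ); g is reducible.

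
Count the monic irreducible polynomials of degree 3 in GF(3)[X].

By the necklace-counting formula, N_3(3) = (1/3) Σ_{d|3} μ(3/d)·3^d.
Divisors of 3: 1, 3; μ(3/d) for each: -1, 1.
Σ = − 3^1 + 3^3 = 24.
N = 24/3 = 8.

8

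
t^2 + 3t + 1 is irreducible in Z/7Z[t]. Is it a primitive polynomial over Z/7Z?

No

Write f(t) = t^2 + 3t + 1.
|GF(7^2)^×| = 7^2 − 1 = 48. Prime factorization: 48 = 2^4·3.
f is primitive ⇔ t has order 48 in GF(7)[t]/(f), i.e. t^(48/q) ≠ 1 for each prime q | 48.
t^(24) mod f = 1
t^(16) mod f = 1
Since t^(24) = 1, the order of t divides 24 < 48; not primitive.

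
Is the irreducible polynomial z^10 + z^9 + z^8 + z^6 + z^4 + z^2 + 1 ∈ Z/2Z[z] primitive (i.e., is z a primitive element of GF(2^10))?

Yes

Write f(z) = z^10 + z^9 + z^8 + z^6 + z^4 + z^2 + 1.
|GF(2^10)^×| = 2^10 − 1 = 1023. Prime factorization: 1023 = 3·11·31.
f is primitive ⇔ z has order 1023 in GF(2)[z]/(f), i.e. z^(1023/q) ≠ 1 for each prime q | 1023.
z^(341) mod f = z^9 + z^8 + z^6 + z^5 + z^3 + z^2 + 1.
z^(93) mod f = z^9 + z^7 + z^6 + z^5 + z^4 + z^3 + z^2 + z.
z^(33) mod f = z^8 + z^7 + z^5 + z^4 + z^2.
None equal 1, so z has full order 1023; f is primitive.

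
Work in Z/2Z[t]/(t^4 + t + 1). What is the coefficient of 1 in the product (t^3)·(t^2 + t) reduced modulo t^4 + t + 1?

Multiply in Z/2Z[t]: (t^3)·(t^2 + t) = t^5 + t^4.
Reduce using t^4 ≡ t + 1 (mod t^4 + t + 1).
Reduced: t^2 + 1.

1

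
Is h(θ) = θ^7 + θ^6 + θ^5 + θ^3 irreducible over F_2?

Check for roots in F_2: h(0) = 0 → root; h(1) = 0 → root.
h(0) = 0, so (θ) divides h(θ); h is reducible.

No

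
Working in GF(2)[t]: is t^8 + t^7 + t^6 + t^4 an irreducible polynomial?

No

Write f(t) = t^8 + t^7 + t^6 + t^4.
Check for roots in GF(2): f(0) = 0 → root; f(1) = 0 → root.
f(0) = 0, so (t) divides f(t); f is reducible.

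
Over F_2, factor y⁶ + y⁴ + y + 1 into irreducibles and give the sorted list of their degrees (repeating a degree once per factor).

1, 2, 3

Write h(y) = y⁶ + y⁴ + y + 1.
Roots in F_2: h(0) = 1; h(1) = 0 → root.
Linear factors from roots: (y + 1).
Complete factorization: h(y) = (y + 1)·(y² + y + 1)·(y³ + y + 1).
Factor degrees with multiplicity: 1 + 2 + 3 = 6.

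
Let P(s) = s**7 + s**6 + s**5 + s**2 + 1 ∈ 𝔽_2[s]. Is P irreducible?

Check for roots in 𝔽_2: P(0) = 1; P(1) = 1.
No roots, so no linear factors.
Monic irreducibles of degree 2 over GF(2): s**2 + s + 1.
None of them divide P (all give nonzero remainder).
Monic irreducibles of degree 3 over GF(2): s**3 + s + 1, s**3 + s**2 + 1.
None of them divide P (all give nonzero remainder).
No irreducible factor of degree ≤ 3 exists, so P is irreducible over GF(2).

Yes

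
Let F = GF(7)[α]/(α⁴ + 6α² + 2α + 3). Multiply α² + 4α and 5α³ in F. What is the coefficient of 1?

3

Multiply in GF(7)[α]: (α² + 4α)·(5α³) = 5α⁵ + 6α⁴.
Reduce using α⁴ ≡ α² + 5α + 4 (mod α⁴ + 6α² + 2α + 3).
Reduced: 5α³ + 3α² + α + 3.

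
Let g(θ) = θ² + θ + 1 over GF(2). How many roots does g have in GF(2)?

Evaluate at each of the 2 elements of GF(2):
g(0) = 1; g(1) = 1.
No element is a root.

0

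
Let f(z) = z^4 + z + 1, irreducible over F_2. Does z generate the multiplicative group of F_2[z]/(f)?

Yes

|GF(2^4)^×| = 2^4 − 1 = 15. Prime factorization: 15 = 3·5.
f is primitive ⇔ z has order 15 in GF(2)[z]/(f), i.e. z^(15/q) ≠ 1 for each prime q | 15.
z^(5) mod f = z^2 + z.
z^(3) mod f = z^3.
None equal 1, so z has full order 15; f is primitive.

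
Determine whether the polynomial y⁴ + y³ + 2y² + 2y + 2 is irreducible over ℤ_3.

Yes

Write m(y) = y⁴ + y³ + 2y² + 2y + 2.
Check for roots in ℤ_3: m(0) = 2; m(1) = 2; m(2) = 2.
No roots, so no linear factors.
Monic irreducibles of degree 2 over GF(3): y² + 1, y² + y + 2, y² + 2y + 2.
None of them divide m (all give nonzero remainder).
No irreducible factor of degree ≤ 2 exists, so m is irreducible over GF(3).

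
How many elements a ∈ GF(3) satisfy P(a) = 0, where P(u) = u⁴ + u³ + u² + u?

2

Evaluate at each of the 3 elements of GF(3):
P(0) = 0 → root; P(1) = 1; P(2) = 0 → root.
Roots: {0, 2}.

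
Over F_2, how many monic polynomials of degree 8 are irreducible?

Gauss's count: N_{2}(8) = (1/8) Σ_{d|8} μ(8/d)·2^d.
Divisors of 8: 1, 2, 4, 8; μ(8/d) for each: 0, 0, -1, 1.
Σ = − 2^4 + 2^8 = 240.
N = 240/8 = 30.

30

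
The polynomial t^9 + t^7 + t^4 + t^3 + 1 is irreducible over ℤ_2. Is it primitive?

Write f(t) = t^9 + t^7 + t^4 + t^3 + 1.
|GF(2^9)^×| = 2^9 − 1 = 511. Prime factorization: 511 = 7·73.
f is primitive ⇔ t has order 511 in GF(2)[t]/(f), i.e. t^(511/q) ≠ 1 for each prime q | 511.
t^(73) mod f = 1
t^(7) mod f = t^7.
Since t^(73) = 1, the order of t divides 73 < 511; not primitive.

No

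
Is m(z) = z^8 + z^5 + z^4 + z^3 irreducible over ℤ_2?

Check for roots in ℤ_2: m(0) = 0 → root; m(1) = 0 → root.
m(0) = 0, so (z) divides m(z); m is reducible.

No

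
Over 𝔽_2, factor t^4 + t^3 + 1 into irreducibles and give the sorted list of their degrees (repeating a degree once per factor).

Write f(t) = t^4 + t^3 + 1.
Roots in 𝔽_2: f(0) = 1; f(1) = 1.
Complete factorization: f(t) = (t^4 + t^3 + 1).
Factor degrees with multiplicity: 4 = 4.

4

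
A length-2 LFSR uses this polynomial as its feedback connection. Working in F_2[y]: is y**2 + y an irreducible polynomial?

No

Write m(y) = y**2 + y.
Check for roots in F_2: m(0) = 0 → root; m(1) = 0 → root.
m(0) = 0, so (y) divides m(y); m is reducible.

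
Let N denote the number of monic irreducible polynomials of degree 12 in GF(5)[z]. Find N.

By the necklace-counting formula, N_5(12) = (1/12) Σ_{d|12} μ(12/d)·5^d.
Divisors of 12: 1, 2, 3, 4, 6, 12; μ(12/d) for each: 0, 1, 0, -1, -1, 1.
Σ = 5^2 − 5^4 − 5^6 + 5^12 = 244124400.
N = 244124400/12 = 20343700.

20343700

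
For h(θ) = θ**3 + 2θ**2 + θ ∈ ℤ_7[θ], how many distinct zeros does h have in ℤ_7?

Evaluate at each of the 7 elements of ℤ_7:
h(0) = 0 → root; h(1) = 4; h(2) = 4; h(3) = 6; h(4) = 2; h(5) = 5; h(6) = 0 → root.
Roots: {0, 6}.

2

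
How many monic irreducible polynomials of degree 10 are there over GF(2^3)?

107370900

x^(8^10) − x is the product of all monic irreducibles of degree dividing 10; Möbius inversion gives N = (1/10) Σ μ(10/d)·8^d.
Divisors of 10: 1, 2, 5, 10; μ(10/d) for each: 1, -1, -1, 1.
Σ = 8^1 − 8^2 − 8^5 + 8^10 = 1073709000.
N = 1073709000/10 = 107370900.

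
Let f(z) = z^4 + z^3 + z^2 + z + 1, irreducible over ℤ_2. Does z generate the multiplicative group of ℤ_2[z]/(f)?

|GF(2^4)^×| = 2^4 − 1 = 15. Prime factorization: 15 = 3·5.
f is primitive ⇔ z has order 15 in GF(2)[z]/(f), i.e. z^(15/q) ≠ 1 for each prime q | 15.
z^(5) mod f = 1
z^(3) mod f = z^3.
Since z^(5) = 1, the order of z divides 5 < 15; not primitive.

No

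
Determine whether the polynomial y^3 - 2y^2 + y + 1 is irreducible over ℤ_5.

Yes

Write P(y) = y^3 - 2y^2 + y + 1.
Check for roots in ℤ_5: P(0) = 1; P(1) = 1; P(2) = 3; P(3) = 3; P(4) = 2.
No roots. A degree-3 polynomial over a field with no linear factor is irreducible.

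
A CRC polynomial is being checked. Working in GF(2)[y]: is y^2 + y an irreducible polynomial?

Write m(y) = y^2 + y.
Check for roots in GF(2): m(0) = 0 → root; m(1) = 0 → root.
m(0) = 0, so (y) divides m(y); m is reducible.

No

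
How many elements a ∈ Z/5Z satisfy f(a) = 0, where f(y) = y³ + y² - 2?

2

Evaluate at each of the 5 elements of Z/5Z:
f(0) = 3; f(1) = 0 → root; f(2) = 0 → root; f(3) = 4; f(4) = 3.
Roots: {1, 2}.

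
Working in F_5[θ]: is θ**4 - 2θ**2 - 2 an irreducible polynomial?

Yes

Write h(θ) = θ**4 - 2θ**2 - 2.
Check for roots in F_5: h(0) = 3; h(1) = 2; h(2) = 1; h(3) = 1; h(4) = 2.
No roots, so no linear factors.
Degree-2 irreducible divisors: test the 10 monic irreducibles of degree 2 over GF(5).
None of them divide h (all give nonzero remainder).
No irreducible factor of degree ≤ 2 exists, so h is irreducible over GF(5).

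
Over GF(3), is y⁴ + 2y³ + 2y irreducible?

Write m(y) = y⁴ + 2y³ + 2y.
Check for roots in GF(3): m(0) = 0 → root; m(1) = 2; m(2) = 0 → root.
m(0) = 0, so (y) divides m(y); m is reducible.

No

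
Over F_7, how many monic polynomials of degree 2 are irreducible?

21

The number of monic irreducibles of degree 2 over GF(7) is (1/2)·Σ_{d∣2} μ(2/d) 7^d.
Divisors of 2: 1, 2; μ(2/d) for each: -1, 1.
Σ = − 7^1 + 7^2 = 42.
N = 42/2 = 21.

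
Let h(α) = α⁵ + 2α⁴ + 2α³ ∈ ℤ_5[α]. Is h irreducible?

No

Check for roots in ℤ_5: h(0) = 0 → root; h(1) = 0 → root; h(2) = 0 → root; h(3) = 4; h(4) = 4.
h(0) = 0, so (α) divides h(α); h is reducible.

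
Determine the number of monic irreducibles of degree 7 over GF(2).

By the necklace-counting formula, N_2(7) = (1/7) Σ_{d|7} μ(7/d)·2^d.
Divisors of 7: 1, 7; μ(7/d) for each: -1, 1.
Σ = − 2^1 + 2^7 = 126.
N = 126/7 = 18.

18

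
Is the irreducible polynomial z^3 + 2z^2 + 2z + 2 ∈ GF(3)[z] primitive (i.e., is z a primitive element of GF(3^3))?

No

Write f(z) = z^3 + 2z^2 + 2z + 2.
|GF(3^3)^×| = 3^3 − 1 = 26. Prime factorization: 26 = 2·13.
f is primitive ⇔ z has order 26 in GF(3)[z]/(f), i.e. z^(26/q) ≠ 1 for each prime q | 26.
z^(13) mod f = 1
z^(2) mod f = z^2.
Since z^(13) = 1, the order of z divides 13 < 26; not primitive.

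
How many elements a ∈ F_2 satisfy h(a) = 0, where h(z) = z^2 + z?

2

Evaluate at each of the 2 elements of F_2:
h(0) = 0 → root; h(1) = 0 → root.
Roots: {0, 1}.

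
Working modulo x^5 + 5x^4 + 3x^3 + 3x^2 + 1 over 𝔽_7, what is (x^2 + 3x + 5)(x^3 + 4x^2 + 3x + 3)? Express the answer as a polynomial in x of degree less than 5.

2x^4 + 3x^3 + x^2 + 3x

Multiply in 𝔽_7[x]: (x^2 + 3x + 5)·(x^3 + 4x^2 + 3x + 3) = x^5 + 6x^3 + 4x^2 + 3x + 1.
Reduce using x^5 ≡ 2x^4 + 4x^3 + 4x^2 + 6 (mod x^5 + 5x^4 + 3x^3 + 3x^2 + 1).
Reduced: 2x^4 + 3x^3 + x^2 + 3x.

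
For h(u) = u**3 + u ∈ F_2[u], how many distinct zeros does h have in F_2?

2

Evaluate at each of the 2 elements of F_2:
h(0) = 0 → root; h(1) = 0 → root.
Roots: {0, 1}.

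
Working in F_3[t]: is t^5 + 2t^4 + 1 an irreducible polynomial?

Write f(t) = t^5 + 2t^4 + 1.
Check for roots in F_3: f(0) = 1; f(1) = 1; f(2) = 2.
No roots, so no linear factors.
Monic irreducibles of degree 2 over GF(3): t^2 + 1, t^2 + t + 2, t^2 + 2t + 2.
None of them divide f (all give nonzero remainder).
No irreducible factor of degree ≤ 2 exists, so f is irreducible over GF(3).

Yes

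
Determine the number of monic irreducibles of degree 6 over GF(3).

x^(3^6) − x is the product of all monic irreducibles of degree dividing 6; Möbius inversion gives N = (1/6) Σ μ(6/d)·3^d.
Divisors of 6: 1, 2, 3, 6; μ(6/d) for each: 1, -1, -1, 1.
Σ = 3^1 − 3^2 − 3^3 + 3^6 = 696.
N = 696/6 = 116.

116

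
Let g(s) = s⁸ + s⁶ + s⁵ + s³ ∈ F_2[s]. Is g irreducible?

Check for roots in F_2: g(0) = 0 → root; g(1) = 0 → root.
g(0) = 0, so (s) divides g(s); g is reducible.

No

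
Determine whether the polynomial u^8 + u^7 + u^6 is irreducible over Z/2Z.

No

Write h(u) = u^8 + u^7 + u^6.
Check for roots in Z/2Z: h(0) = 0 → root; h(1) = 1.
h(0) = 0, so (u) divides h(u); h is reducible.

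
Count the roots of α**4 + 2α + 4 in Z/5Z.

0

Write g(α) = α**4 + 2α + 4.
Evaluate at each of the 5 elements of Z/5Z:
g(0) = 4; g(1) = 2; g(2) = 4; g(3) = 1; g(4) = 3.
No element is a root.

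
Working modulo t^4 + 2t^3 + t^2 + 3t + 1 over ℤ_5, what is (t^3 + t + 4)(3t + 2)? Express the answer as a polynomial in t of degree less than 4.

t^3

Multiply in ℤ_5[t]: (t^3 + t + 4)·(3t + 2) = 3t^4 + 2t^3 + 3t^2 + 4t + 3.
Reduce using t^4 ≡ 3t^3 + 4t^2 + 2t + 4 (mod t^4 + 2t^3 + t^2 + 3t + 1).
Reduced: t^3.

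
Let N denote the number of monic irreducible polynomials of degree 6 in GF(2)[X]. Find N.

Gauss's count: N_{2}(6) = (1/6) Σ_{d|6} μ(6/d)·2^d.
Divisors of 6: 1, 2, 3, 6; μ(6/d) for each: 1, -1, -1, 1.
Σ = 2^1 − 2^2 − 2^3 + 2^6 = 54.
N = 54/6 = 9.

9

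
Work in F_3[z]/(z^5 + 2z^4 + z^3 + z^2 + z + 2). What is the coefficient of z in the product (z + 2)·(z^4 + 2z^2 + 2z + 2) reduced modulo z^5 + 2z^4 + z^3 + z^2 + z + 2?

2

Multiply in F_3[z]: (z + 2)·(z^4 + 2z^2 + 2z + 2) = z^5 + 2z^4 + 2z^3 + 1.
Reduce using z^5 ≡ z^4 + 2z^3 + 2z^2 + 2z + 1 (mod z^5 + 2z^4 + z^3 + z^2 + z + 2).
Reduced: z^3 + 2z^2 + 2z + 2.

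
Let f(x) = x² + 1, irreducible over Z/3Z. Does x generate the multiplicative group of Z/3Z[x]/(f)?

|GF(3^2)^×| = 3^2 − 1 = 8. Prime factorization: 8 = 2^3.
f is primitive ⇔ x has order 8 in GF(3)[x]/(f), i.e. x^(8/q) ≠ 1 for each prime q | 8.
x^(4) mod f = 1
Since x^(4) = 1, the order of x divides 4 < 8; not primitive.

No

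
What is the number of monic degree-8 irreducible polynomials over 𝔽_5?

48750

By the necklace-counting formula, N_5(8) = (1/8) Σ_{d|8} μ(8/d)·5^d.
Divisors of 8: 1, 2, 4, 8; μ(8/d) for each: 0, 0, -1, 1.
Σ = − 5^4 + 5^8 = 390000.
N = 390000/8 = 48750.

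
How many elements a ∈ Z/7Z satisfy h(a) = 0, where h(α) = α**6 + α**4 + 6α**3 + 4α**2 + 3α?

2

Evaluate at each of the 7 elements of Z/7Z:
h(0) = 0 → root; h(1) = 1; h(2) = 3; h(3) = 2; h(4) = 3; h(5) = 0 → root; h(6) = 4.
Roots: {0, 5}.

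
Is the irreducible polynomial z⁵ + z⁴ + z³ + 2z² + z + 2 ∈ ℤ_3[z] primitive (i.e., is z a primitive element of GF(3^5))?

Write f(z) = z⁵ + z⁴ + z³ + 2z² + z + 2.
|GF(3^5)^×| = 3^5 − 1 = 242. Prime factorization: 242 = 2·11^2.
f is primitive ⇔ z has order 242 in GF(3)[z]/(f), i.e. z^(242/q) ≠ 1 for each prime q | 242.
z^(121) mod f = 1
z^(22) mod f = 2z⁴ + 2z³ + 2.
Since z^(121) = 1, the order of z divides 121 < 242; not primitive.

No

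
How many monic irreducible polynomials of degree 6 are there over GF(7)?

The number of monic irreducibles of degree 6 over GF(7) is (1/6)·Σ_{d∣6} μ(6/d) 7^d.
Divisors of 6: 1, 2, 3, 6; μ(6/d) for each: 1, -1, -1, 1.
Σ = 7^1 − 7^2 − 7^3 + 7^6 = 117264.
N = 117264/6 = 19544.

19544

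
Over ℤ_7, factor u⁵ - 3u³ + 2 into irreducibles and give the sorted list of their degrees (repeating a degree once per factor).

1, 2, 2

Write f(u) = u⁵ - 3u³ + 2.
Linear factors from roots: (u - 1).
Complete factorization: f(u) = (u - 1)·(u² + 2u + 3)·(u² - u - 3).
Factor degrees with multiplicity: 1 + 2 + 2 = 5.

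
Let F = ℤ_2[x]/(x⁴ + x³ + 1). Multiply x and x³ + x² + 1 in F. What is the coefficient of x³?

0

Multiply in ℤ_2[x]: (x)·(x³ + x² + 1) = x⁴ + x³ + x.
Reduce using x⁴ ≡ x³ + 1 (mod x⁴ + x³ + 1).
Reduced: x + 1.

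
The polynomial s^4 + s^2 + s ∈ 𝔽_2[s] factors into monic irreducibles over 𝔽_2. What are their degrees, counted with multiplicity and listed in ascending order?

Write f(s) = s^4 + s^2 + s.
Roots in 𝔽_2: f(0) = 0 → root; f(1) = 1.
Linear factors from roots: (s).
Complete factorization: f(s) = (s)·(s^3 + s + 1).
Factor degrees with multiplicity: 1 + 3 = 4.

1, 3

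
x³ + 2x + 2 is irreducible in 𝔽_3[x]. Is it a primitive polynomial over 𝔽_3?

No

Write f(x) = x³ + 2x + 2.
|GF(3^3)^×| = 3^3 − 1 = 26. Prime factorization: 26 = 2·13.
f is primitive ⇔ x has order 26 in GF(3)[x]/(f), i.e. x^(26/q) ≠ 1 for each prime q | 26.
x^(13) mod f = 1
x^(2) mod f = x².
Since x^(13) = 1, the order of x divides 13 < 26; not primitive.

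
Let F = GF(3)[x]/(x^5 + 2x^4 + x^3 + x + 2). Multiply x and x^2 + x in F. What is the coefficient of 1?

Multiply in GF(3)[x]: (x)·(x^2 + x) = x^3 + x^2.
Reduced: x^3 + x^2.

0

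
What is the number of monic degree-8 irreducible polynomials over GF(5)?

48750

The number of monic irreducibles of degree 8 over GF(5) is (1/8)·Σ_{d∣8} μ(8/d) 5^d.
Divisors of 8: 1, 2, 4, 8; μ(8/d) for each: 0, 0, -1, 1.
Σ = − 5^4 + 5^8 = 390000.
N = 390000/8 = 48750.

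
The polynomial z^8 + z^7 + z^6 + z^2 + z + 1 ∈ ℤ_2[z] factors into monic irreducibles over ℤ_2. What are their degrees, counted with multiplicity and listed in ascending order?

Write h(z) = z^8 + z^7 + z^6 + z^2 + z + 1.
Roots in ℤ_2: h(0) = 1; h(1) = 0 → root.
Linear factors from roots: (z + 1).
Complete factorization: h(z) = (z + 1)^2·(z^2 + z + 1)^3.
Factor degrees with multiplicity: 1 + 1 + 2 + 2 + 2 = 8.

1, 1, 2, 2, 2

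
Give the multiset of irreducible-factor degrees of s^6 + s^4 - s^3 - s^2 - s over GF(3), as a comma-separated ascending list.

1, 1, 1, 3

Write h(s) = s^6 + s^4 - s^3 - s^2 - s.
Roots in GF(3): h(0) = 0 → root; h(1) = 2; h(2) = 0 → root.
Linear factors from roots: (s), (s + 1).
Complete factorization: h(s) = (s)·(s + 1)^2·(s^3 + s^2 + s - 1).
Factor degrees with multiplicity: 1 + 1 + 1 + 3 = 6.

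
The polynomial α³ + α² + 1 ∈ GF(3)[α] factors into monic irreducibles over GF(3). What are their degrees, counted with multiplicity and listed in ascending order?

1, 2

Write g(α) = α³ + α² + 1.
Roots in GF(3): g(0) = 1; g(1) = 0 → root; g(2) = 1.
Linear factors from roots: (α + 2).
Complete factorization: g(α) = (α + 2)·(α² + 2α + 2).
Factor degrees with multiplicity: 1 + 2 = 3.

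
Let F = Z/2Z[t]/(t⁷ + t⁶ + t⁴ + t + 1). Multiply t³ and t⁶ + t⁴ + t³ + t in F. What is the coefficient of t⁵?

1

Multiply in Z/2Z[t]: (t³)·(t⁶ + t⁴ + t³ + t) = t⁹ + t⁷ + t⁶ + t⁴.
Reduce using t⁷ ≡ t⁶ + t⁴ + t + 1 (mod t⁷ + t⁶ + t⁴ + t + 1).
Reduced: t⁵ + t⁴ + t³ + t.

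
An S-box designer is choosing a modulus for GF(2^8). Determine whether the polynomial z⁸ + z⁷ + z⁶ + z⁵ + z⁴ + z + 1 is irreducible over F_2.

Write g(z) = z⁸ + z⁷ + z⁶ + z⁵ + z⁴ + z + 1.
Check for roots in F_2: g(0) = 1; g(1) = 1.
No roots, so no linear factors.
Monic irreducibles of degree 2 over GF(2): z² + z + 1.
None of them divide g (all give nonzero remainder).
Monic irreducibles of degree 3 over GF(2): z³ + z + 1, z³ + z² + 1.
None of them divide g (all give nonzero remainder).
Monic irreducibles of degree 4 over GF(2): z⁴ + z + 1, z⁴ + z³ + 1, z⁴ + z³ + z² + z + 1.
None of them divide g (all give nonzero remainder).
No irreducible factor of degree ≤ 4 exists, so g is irreducible over GF(2).

Yes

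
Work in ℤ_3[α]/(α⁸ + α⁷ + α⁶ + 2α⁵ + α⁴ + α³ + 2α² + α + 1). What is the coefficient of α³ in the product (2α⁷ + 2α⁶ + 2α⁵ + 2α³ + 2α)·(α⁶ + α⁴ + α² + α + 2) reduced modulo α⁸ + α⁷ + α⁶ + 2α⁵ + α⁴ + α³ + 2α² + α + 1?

Multiply in ℤ_3[α]: (2α⁷ + 2α⁶ + 2α⁵ + 2α³ + 2α)·(α⁶ + α⁴ + α² + α + 2) = 2α¹³ + 2α¹² + α¹¹ + 2α¹⁰ + α⁸ + 2α⁵ + 2α⁴ + 2α² + α.
Reduce using α⁸ ≡ 2α⁷ + 2α⁶ + α⁵ + 2α⁴ + 2α³ + α² + 2α + 2 (mod α⁸ + α⁷ + α⁶ + 2α⁵ + α⁴ + α³ + 2α² + α + 1).
Reduced: α⁶ + 2α⁵ + 2α² + 2α + 1.

0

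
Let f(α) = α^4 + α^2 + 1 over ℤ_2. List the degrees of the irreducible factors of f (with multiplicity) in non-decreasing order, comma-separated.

Roots in ℤ_2: f(0) = 1; f(1) = 1.
Complete factorization: f(α) = (α^2 + α + 1)^2.
Factor degrees with multiplicity: 2 + 2 = 4.

2, 2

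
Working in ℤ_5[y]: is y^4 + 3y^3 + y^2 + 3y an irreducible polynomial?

Write g(y) = y^4 + 3y^3 + y^2 + 3y.
Check for roots in ℤ_5: g(0) = 0 → root; g(1) = 3; g(2) = 0 → root; g(3) = 0 → root; g(4) = 1.
g(0) = 0, so (y) divides g(y); g is reducible.

No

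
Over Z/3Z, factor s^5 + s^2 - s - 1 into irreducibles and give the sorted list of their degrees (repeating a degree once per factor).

1, 1, 1, 2

Write h(s) = s^5 + s^2 - s - 1.
Roots in Z/3Z: h(0) = 2; h(1) = 0 → root; h(2) = 0 → root.
Linear factors from roots: (s - 1), (s + 1).
Complete factorization: h(s) = (s + 1)·(s - 1)^2·(s^2 + s - 1).
Factor degrees with multiplicity: 1 + 1 + 1 + 2 = 5.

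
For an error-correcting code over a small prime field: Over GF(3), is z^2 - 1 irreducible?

No

Write h(z) = z^2 - 1.
Check for roots in GF(3): h(0) = 2; h(1) = 0 → root; h(2) = 0 → root.
h(1) = 0, so (z − 1) divides h(z); h is reducible.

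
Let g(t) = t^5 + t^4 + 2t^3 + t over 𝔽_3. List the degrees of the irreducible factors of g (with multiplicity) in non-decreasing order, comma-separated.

1, 1, 3

Roots in 𝔽_3: g(0) = 0 → root; g(1) = 2; g(2) = 0 → root.
Linear factors from roots: (t), (t + 1).
Complete factorization: g(t) = (t)·(t + 1)·(t^3 + 2t + 1).
Factor degrees with multiplicity: 1 + 1 + 3 = 5.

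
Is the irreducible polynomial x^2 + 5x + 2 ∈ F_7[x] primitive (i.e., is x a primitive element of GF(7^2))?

No

Write f(x) = x^2 + 5x + 2.
|GF(7^2)^×| = 7^2 − 1 = 48. Prime factorization: 48 = 2^4·3.
f is primitive ⇔ x has order 48 in GF(7)[x]/(f), i.e. x^(48/q) ≠ 1 for each prime q | 48.
x^(24) mod f = 1
x^(16) mod f = 4.
Since x^(24) = 1, the order of x divides 24 < 48; not primitive.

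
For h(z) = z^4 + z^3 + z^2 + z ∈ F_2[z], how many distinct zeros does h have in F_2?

Evaluate at each of the 2 elements of F_2:
h(0) = 0 → root; h(1) = 0 → root.
Roots: {0, 1}.

2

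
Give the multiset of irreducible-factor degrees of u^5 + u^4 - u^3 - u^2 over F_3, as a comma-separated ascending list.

1, 1, 1, 1, 1

Write g(u) = u^5 + u^4 - u^3 - u^2.
Roots in F_3: g(0) = 0 → root; g(1) = 0 → root; g(2) = 0 → root.
Linear factors from roots: (u), (u - 1), (u + 1).
Complete factorization: g(u) = (u - 1)·(u)^2·(u + 1)^2.
Factor degrees with multiplicity: 1 + 1 + 1 + 1 + 1 = 5.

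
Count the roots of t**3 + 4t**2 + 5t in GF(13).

Write h(t) = t**3 + 4t**2 + 5t.
Evaluate at each of the 13 elements of GF(13):
h(0) = 0 → root; h(1) = 10; h(2) = 8; h(3) = 0 → root; h(4) = 5; h(5) = 3; h(6) = 0 → root; h(7) = 2; h(8) = 2; h(9) = 6; h(10) = 7; h(11) = 11; h(12) = 11.
Roots: {0, 3, 6}.

3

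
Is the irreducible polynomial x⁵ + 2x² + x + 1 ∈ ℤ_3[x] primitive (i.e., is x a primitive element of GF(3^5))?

Write f(x) = x⁵ + 2x² + x + 1.
|GF(3^5)^×| = 3^5 − 1 = 242. Prime factorization: 242 = 2·11^2.
f is primitive ⇔ x has order 242 in GF(3)[x]/(f), i.e. x^(242/q) ≠ 1 for each prime q | 242.
x^(121) mod f = 2.
x^(22) mod f = x⁴ + x³ + 2x² + x.
None equal 1, so x has full order 242; f is primitive.

Yes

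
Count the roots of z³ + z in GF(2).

2

Write h(z) = z³ + z.
Evaluate at each of the 2 elements of GF(2):
h(0) = 0 → root; h(1) = 0 → root.
Roots: {0, 1}.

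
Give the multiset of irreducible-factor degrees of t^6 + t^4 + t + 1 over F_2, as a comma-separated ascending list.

Write f(t) = t^6 + t^4 + t + 1.
Roots in F_2: f(0) = 1; f(1) = 0 → root.
Linear factors from roots: (t + 1).
Complete factorization: f(t) = (t + 1)·(t^2 + t + 1)·(t^3 + t + 1).
Factor degrees with multiplicity: 1 + 2 + 3 = 6.

1, 2, 3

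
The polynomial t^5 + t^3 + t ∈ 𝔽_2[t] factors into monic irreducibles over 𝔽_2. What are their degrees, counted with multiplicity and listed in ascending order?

1, 2, 2

Write h(t) = t^5 + t^3 + t.
Roots in 𝔽_2: h(0) = 0 → root; h(1) = 1.
Linear factors from roots: (t).
Complete factorization: h(t) = (t)·(t^2 + t + 1)^2.
Factor degrees with multiplicity: 1 + 2 + 2 = 5.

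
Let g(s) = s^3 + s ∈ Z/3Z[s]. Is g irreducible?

No

Check for roots in Z/3Z: g(0) = 0 → root; g(1) = 2; g(2) = 1.
g(0) = 0, so (s) divides g(s); g is reducible.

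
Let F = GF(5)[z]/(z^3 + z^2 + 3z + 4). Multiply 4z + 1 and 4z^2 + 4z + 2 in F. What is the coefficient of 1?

3

Multiply in GF(5)[z]: (4z + 1)·(4z^2 + 4z + 2) = z^3 + 2z + 2.
Reduce using z^3 ≡ 4z^2 + 2z + 1 (mod z^3 + z^2 + 3z + 4).
Reduced: 4z^2 + 4z + 3.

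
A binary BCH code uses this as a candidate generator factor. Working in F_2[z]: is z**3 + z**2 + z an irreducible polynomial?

No

Write m(z) = z**3 + z**2 + z.
Check for roots in F_2: m(0) = 0 → root; m(1) = 1.
m(0) = 0, so (z) divides m(z); m is reducible.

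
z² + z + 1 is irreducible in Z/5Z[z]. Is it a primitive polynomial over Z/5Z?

Write f(z) = z² + z + 1.
|GF(5^2)^×| = 5^2 − 1 = 24. Prime factorization: 24 = 2^3·3.
f is primitive ⇔ z has order 24 in GF(5)[z]/(f), i.e. z^(24/q) ≠ 1 for each prime q | 24.
z^(12) mod f = 1
z^(8) mod f = 4z + 4.
Since z^(12) = 1, the order of z divides 12 < 24; not primitive.

No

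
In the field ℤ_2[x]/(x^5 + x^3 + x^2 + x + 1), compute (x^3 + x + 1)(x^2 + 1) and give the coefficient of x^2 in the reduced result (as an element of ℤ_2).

Multiply in ℤ_2[x]: (x^3 + x + 1)·(x^2 + 1) = x^5 + x^2 + x + 1.
Reduce using x^5 ≡ x^3 + x^2 + x + 1 (mod x^5 + x^3 + x^2 + x + 1).
Reduced: x^3.

0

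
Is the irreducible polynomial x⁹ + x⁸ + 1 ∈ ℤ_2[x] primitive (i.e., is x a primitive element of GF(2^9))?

No

Write f(x) = x⁹ + x⁸ + 1.
|GF(2^9)^×| = 2^9 − 1 = 511. Prime factorization: 511 = 7·73.
f is primitive ⇔ x has order 511 in GF(2)[x]/(f), i.e. x^(511/q) ≠ 1 for each prime q | 511.
x^(73) mod f = 1
x^(7) mod f = x⁷.
Since x^(73) = 1, the order of x divides 73 < 511; not primitive.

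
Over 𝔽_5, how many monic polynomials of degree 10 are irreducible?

The number of monic irreducibles of degree 10 over GF(5) is (1/10)·Σ_{d∣10} μ(10/d) 5^d.
Divisors of 10: 1, 2, 5, 10; μ(10/d) for each: 1, -1, -1, 1.
Σ = 5^1 − 5^2 − 5^5 + 5^10 = 9762480.
N = 9762480/10 = 976248.

976248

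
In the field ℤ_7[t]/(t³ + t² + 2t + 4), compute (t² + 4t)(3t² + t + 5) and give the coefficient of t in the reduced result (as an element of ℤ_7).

2

Multiply in ℤ_7[t]: (t² + 4t)·(3t² + t + 5) = 3t⁴ + 6t³ + 2t² + 6t.
Reduce using t³ ≡ 6t² + 5t + 3 (mod t³ + t² + 2t + 4).
Reduced: 2t + 2.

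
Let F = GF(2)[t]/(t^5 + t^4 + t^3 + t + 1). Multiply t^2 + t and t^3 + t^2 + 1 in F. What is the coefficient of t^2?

1

Multiply in GF(2)[t]: (t^2 + t)·(t^3 + t^2 + 1) = t^5 + t^3 + t^2 + t.
Reduce using t^5 ≡ t^4 + t^3 + t + 1 (mod t^5 + t^4 + t^3 + t + 1).
Reduced: t^4 + t^2 + 1.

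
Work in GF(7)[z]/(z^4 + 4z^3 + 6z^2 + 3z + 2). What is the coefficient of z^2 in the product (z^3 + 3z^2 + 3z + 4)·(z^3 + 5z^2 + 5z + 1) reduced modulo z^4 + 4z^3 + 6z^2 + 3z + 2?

Multiply in GF(7)[z]: (z^3 + 3z^2 + 3z + 4)·(z^3 + 5z^2 + 5z + 1) = z^6 + z^5 + 2z^4 + 3z^2 + 2z + 4.
Reduce using z^4 ≡ 3z^3 + z^2 + 4z + 5 (mod z^4 + 4z^3 + 6z^2 + 3z + 2).
Reduced: 4z^3 + 4z^2 + 5z + 2.

4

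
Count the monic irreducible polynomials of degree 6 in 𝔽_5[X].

Gauss's count: N_{5}(6) = (1/6) Σ_{d|6} μ(6/d)·5^d.
Divisors of 6: 1, 2, 3, 6; μ(6/d) for each: 1, -1, -1, 1.
Σ = 5^1 − 5^2 − 5^3 + 5^6 = 15480.
N = 15480/6 = 2580.

2580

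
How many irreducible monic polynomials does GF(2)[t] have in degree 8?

30

x^(2^8) − x is the product of all monic irreducibles of degree dividing 8; Möbius inversion gives N = (1/8) Σ μ(8/d)·2^d.
Divisors of 8: 1, 2, 4, 8; μ(8/d) for each: 0, 0, -1, 1.
Σ = − 2^4 + 2^8 = 240.
N = 240/8 = 30.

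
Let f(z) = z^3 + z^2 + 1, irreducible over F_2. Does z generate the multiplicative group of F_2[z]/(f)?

Yes

|GF(2^3)^×| = 2^3 − 1 = 7. Prime factorization: 7 = 7.
f is primitive ⇔ z has order 7 in GF(2)[z]/(f), i.e. z^(7/q) ≠ 1 for each prime q | 7.
z^(1) mod f = z.
None equal 1, so z has full order 7; f is primitive.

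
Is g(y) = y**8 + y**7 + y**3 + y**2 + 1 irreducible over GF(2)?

Check for roots in GF(2): g(0) = 1; g(1) = 1.
No roots, so no linear factors.
Monic irreducibles of degree 2 over GF(2): y**2 + y + 1.
None of them divide g (all give nonzero remainder).
Monic irreducibles of degree 3 over GF(2): y**3 + y + 1, y**3 + y**2 + 1.
None of them divide g (all give nonzero remainder).
Monic irreducibles of degree 4 over GF(2): y**4 + y + 1, y**4 + y**3 + 1, y**4 + y**3 + y**2 + y + 1.
None of them divide g (all give nonzero remainder).
No irreducible factor of degree ≤ 4 exists, so g is irreducible over GF(2).

Yes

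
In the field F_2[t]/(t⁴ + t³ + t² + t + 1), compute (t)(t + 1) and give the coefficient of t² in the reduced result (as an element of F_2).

Multiply in F_2[t]: (t)·(t + 1) = t² + t.
Reduced: t² + t.

1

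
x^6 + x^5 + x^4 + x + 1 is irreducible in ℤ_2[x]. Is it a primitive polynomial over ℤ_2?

Write f(x) = x^6 + x^5 + x^4 + x + 1.
|GF(2^6)^×| = 2^6 − 1 = 63. Prime factorization: 63 = 3^2·7.
f is primitive ⇔ x has order 63 in GF(2)[x]/(f), i.e. x^(63/q) ≠ 1 for each prime q | 63.
x^(21) mod f = x^4 + x^3 + 1.
x^(9) mod f = x^5 + x^2 + x + 1.
None equal 1, so x has full order 63; f is primitive.

Yes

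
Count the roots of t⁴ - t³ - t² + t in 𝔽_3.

Write g(t) = t⁴ - t³ - t² + t.
Evaluate at each of the 3 elements of 𝔽_3:
g(0) = 0 → root; g(1) = 0 → root; g(2) = 0 → root.
Roots: {0, 1, 2}.

3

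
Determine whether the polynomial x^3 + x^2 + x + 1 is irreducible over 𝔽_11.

Write m(x) = x^3 + x^2 + x + 1.
Check each element of 𝔽_11 for a root: m(0)=1, m(1)=4, m(2)=4, m(3)=7, m(4)=8, m(5)=2, m(6)=6, m(7)=4, m(8)=2, m(9)=6, m(10)=0.
m(10) = 0, so (x − 10) divides m(x); m is reducible.

No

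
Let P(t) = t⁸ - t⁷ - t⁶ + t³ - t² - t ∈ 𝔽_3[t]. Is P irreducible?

Check for roots in 𝔽_3: P(0) = 0 → root; P(1) = 1; P(2) = 0 → root.
P(0) = 0, so (t) divides P(t); P is reducible.

No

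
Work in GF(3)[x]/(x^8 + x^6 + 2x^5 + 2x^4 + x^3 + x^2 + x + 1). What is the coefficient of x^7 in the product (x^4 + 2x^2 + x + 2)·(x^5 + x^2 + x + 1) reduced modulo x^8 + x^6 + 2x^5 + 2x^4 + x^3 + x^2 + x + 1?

1

Multiply in GF(3)[x]: (x^4 + 2x^2 + x + 2)·(x^5 + x^2 + x + 1) = x^9 + 2x^7 + 2x^6 + 2x^2 + 2.
Reduce using x^8 ≡ 2x^6 + x^5 + x^4 + 2x^3 + 2x^2 + 2x + 2 (mod x^8 + x^6 + 2x^5 + 2x^4 + x^3 + x^2 + x + 1).
Reduced: x^7 + x^5 + 2x^4 + 2x^3 + x^2 + 2x + 2.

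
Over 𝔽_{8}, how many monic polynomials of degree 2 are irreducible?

28

By the necklace-counting formula, N_8(2) = (1/2) Σ_{d|2} μ(2/d)·8^d.
Divisors of 2: 1, 2; μ(2/d) for each: -1, 1.
Σ = − 8^1 + 8^2 = 56.
N = 56/2 = 28.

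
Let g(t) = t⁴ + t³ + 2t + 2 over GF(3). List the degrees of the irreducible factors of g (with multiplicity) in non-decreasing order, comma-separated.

1, 1, 1, 1

Roots in GF(3): g(0) = 2; g(1) = 0 → root; g(2) = 0 → root.
Linear factors from roots: (t + 2), (t + 1).
Complete factorization: g(t) = (t + 1)·(t + 2)^3.
Factor degrees with multiplicity: 1 + 1 + 1 + 1 = 4.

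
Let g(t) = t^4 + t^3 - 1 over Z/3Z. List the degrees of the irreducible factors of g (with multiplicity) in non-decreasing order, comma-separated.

Roots in Z/3Z: g(0) = 2; g(1) = 1; g(2) = 2.
Complete factorization: g(t) = (t^4 + t^3 - 1).
Factor degrees with multiplicity: 4 = 4.

4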